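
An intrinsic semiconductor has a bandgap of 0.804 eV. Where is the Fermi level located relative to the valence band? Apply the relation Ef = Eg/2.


Step 1: For an intrinsic semiconductor, the Fermi level sits at midgap.
Step 2: Ef = Eg / 2 = 0.804 / 2 = 0.402 eV

0.402


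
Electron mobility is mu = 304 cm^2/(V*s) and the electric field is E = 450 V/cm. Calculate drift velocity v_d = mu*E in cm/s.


Step 1: v_d = mu * E
Step 2: v_d = 304 * 450 = 136800
Step 3: v_d = 1.37e+05 cm/s

1.37e+05


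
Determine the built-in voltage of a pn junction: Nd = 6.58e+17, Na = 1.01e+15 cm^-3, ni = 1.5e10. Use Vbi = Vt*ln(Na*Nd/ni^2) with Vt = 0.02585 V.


Step 1: Compute Na*Nd/ni^2 = 1.01e+15 * 6.58e+17 / (1.5e10)^2 = 2.9537e+12
Step 2: ln(2.9537e+12) = 28.7141
Step 3: Vbi = 0.02585 * 28.7141 = 0.742 V

0.742


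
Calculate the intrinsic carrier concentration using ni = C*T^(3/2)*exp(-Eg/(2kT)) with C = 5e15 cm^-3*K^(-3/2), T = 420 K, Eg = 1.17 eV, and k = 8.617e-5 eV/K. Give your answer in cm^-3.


Step 1: Compute kT = 8.617e-5 * 420 = 0.0361914 eV
Step 2: Exponent = -Eg/(2kT) = -1.17/(2*0.0361914) = -16.16406
Step 3: T^(3/2) = 420^1.5 = 8607.44
Step 4: ni = 5e15 * 8607.44 * exp(-16.16406) = 4.11e+12 cm^-3

4.11e+12


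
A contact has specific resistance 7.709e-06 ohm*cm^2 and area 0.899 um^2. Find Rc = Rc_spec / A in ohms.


Step 1: Convert area to cm^2: 0.899 um^2 = 8.9900e-09 cm^2
Step 2: Rc = Rc_spec / A = 7.709e-06 / 8.9900e-09
Step 3: Rc = 8.58e+02 ohms

8.58e+02


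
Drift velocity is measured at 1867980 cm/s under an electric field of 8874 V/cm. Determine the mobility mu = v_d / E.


Step 1: mu = v_d / E
Step 2: mu = 1867980 / 8874
Step 3: mu = 210.5 cm^2/(V*s)

210.5


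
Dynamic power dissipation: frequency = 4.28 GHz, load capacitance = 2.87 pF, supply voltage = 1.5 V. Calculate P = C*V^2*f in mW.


Step 1: V^2 = 1.5^2 = 2.25 V^2
Step 2: P = C*V^2*f = 2.87e-12 F * 2.25 * 4.28e9 Hz
Step 3: P = 2.76381e-02 W
Step 4: P = 27.638 mW

27.638


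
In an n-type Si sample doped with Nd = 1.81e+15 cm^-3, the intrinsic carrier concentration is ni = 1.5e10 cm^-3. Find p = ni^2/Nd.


Step 1: Since Nd >> ni, n ≈ Nd = 1.81e+15 cm^-3
Step 2: p = ni^2 / n = (1.5e10)^2 / 1.81e+15
Step 3: p = 2.25e20 / 1.81e+15 = 1.24e+05 cm^-3

1.24e+05


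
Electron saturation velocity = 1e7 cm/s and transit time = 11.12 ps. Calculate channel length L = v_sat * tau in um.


Step 1: tau in seconds = 11.12 ps * 1e-12 = 1.1120e-11 s
Step 2: L = v_sat * tau = 1e7 * 1.1120e-11 = 1.1120e-04 cm
Step 3: L in um = 1.1120e-04 * 1e4 = 1.112 um

1.112


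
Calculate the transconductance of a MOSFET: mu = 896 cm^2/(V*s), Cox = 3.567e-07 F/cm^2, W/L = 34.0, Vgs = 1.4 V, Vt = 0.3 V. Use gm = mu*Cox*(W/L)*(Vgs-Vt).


Step 1: Vov = Vgs - Vt = 1.4 - 0.3 = 1.1 V
Step 2: gm = mu * Cox * (W/L) * Vov
Step 3: gm = 896 * 3.567e-07 * 34.0 * 1.1 = 1.20e-02 S

1.20e-02


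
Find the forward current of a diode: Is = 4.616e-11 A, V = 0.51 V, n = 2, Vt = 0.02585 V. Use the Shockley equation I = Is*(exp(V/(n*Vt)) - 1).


Step 1: V/(n*Vt) = 0.51/(2*0.02585) = 9.8646
Step 2: exp(9.8646) = 1.9237e+04
Step 3: I = 4.616e-11 * (1.9237e+04 - 1) = 8.88e-07 A

8.88e-07


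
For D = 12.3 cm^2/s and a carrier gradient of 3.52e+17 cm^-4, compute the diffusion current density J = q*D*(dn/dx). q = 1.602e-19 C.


Step 1: J = q * D * (dn/dx)
Step 2: J = 1.602e-19 * 12.3 * 3.52e+17
Step 3: J = 6.94e-01 A/cm^2

6.94e-01


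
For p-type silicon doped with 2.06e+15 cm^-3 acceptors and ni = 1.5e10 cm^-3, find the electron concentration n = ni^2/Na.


Step 1: Majority hole concentration p ≈ Na = 2.06e+15 cm^-3
Step 2: n = ni^2 / Na = (1.5e10)^2 / 2.06e+15
Step 3: n = 1.09e+05 cm^-3

1.09e+05


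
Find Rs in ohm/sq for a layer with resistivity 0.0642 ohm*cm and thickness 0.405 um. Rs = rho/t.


Step 1: Convert thickness to cm: t = 0.405 um = 4.0500e-05 cm
Step 2: Rs = rho / t = 0.0642 / 4.0500e-05
Step 3: Rs = 1585.2 ohm/sq

1585.2


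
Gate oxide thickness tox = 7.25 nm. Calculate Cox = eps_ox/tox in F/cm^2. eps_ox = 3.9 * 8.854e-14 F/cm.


Step 1: eps_ox = 3.9 * 8.854e-14 = 3.45306e-13 F/cm
Step 2: tox in cm = 7.25 nm * 1e-7 = 7.2500e-07 cm
Step 3: Cox = 3.45306e-13 / 7.2500e-07 = 4.76e-07 F/cm^2

4.76e-07


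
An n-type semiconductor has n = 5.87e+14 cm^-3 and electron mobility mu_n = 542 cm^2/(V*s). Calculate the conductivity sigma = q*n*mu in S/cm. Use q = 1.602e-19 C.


Step 1: sigma = q * n * mu
Step 2: sigma = 1.602e-19 * 5.87e+14 * 542
Step 3: sigma = 5.097e-02 S/cm

5.097e-02


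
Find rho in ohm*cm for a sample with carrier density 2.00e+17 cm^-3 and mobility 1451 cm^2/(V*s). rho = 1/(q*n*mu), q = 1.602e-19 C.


Step 1: sigma = q * n * mu = 1.602e-19 * 2.00e+17 * 1451 = 4.64900e+01 S/cm
Step 2: rho = 1 / sigma = 1 / 4.64900e+01 = 0.02151 ohm*cm

0.02151


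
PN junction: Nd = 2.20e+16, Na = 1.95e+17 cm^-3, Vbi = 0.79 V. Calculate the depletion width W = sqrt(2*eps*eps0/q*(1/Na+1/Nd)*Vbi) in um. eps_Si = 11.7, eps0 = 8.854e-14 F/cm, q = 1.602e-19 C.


Step 1: 1/Na + 1/Nd = 1/1.95e+17 + 1/2.20e+16 = 5.05828e-17
Step 2: 2*eps*eps0/q = 2*11.7*8.854e-14/1.602e-19 = 1.293281e+07
Step 3: W^2 = 1.293281e+07 * 5.05828e-17 * 0.79 = 5.16800e-10
Step 4: W = sqrt(5.16800e-10) = 2.273e-05 cm = 0.2273 um

0.2273


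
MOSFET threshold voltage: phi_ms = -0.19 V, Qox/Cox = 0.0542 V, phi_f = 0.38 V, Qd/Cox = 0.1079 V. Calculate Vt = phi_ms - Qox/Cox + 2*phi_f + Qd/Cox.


Step 1: Vt = phi_ms - Qox/Cox + 2*phi_f + Qd/Cox
Step 2: Vt = -0.19 - 0.0542 + 2*0.38 + 0.1079
Step 3: Vt = -0.19 - 0.0542 + 0.76 + 0.1079
Step 4: Vt = 0.6237 V

0.6237


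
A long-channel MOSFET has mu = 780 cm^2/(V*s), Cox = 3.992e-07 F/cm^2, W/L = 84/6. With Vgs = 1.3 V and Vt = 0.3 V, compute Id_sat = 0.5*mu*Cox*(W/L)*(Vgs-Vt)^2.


Step 1: Overdrive voltage Vov = Vgs - Vt = 1.3 - 0.3 = 1.0 V
Step 2: W/L = 84/6 = 14
Step 3: Id = 0.5 * 780 * 3.992e-07 * 14 * 1.0^2
Step 4: Id = 2.18e-03 A

2.18e-03


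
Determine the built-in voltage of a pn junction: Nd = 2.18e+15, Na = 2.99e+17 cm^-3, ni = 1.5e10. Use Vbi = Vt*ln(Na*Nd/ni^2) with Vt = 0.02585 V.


Step 1: Compute Na*Nd/ni^2 = 2.99e+17 * 2.18e+15 / (1.5e10)^2 = 2.8970e+12
Step 2: ln(2.8970e+12) = 28.6947
Step 3: Vbi = 0.02585 * 28.6947 = 0.742 V

0.742


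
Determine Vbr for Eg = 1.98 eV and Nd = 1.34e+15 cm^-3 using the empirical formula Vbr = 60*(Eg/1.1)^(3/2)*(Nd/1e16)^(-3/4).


Step 1: Eg/1.1 = 1.98/1.1 = 1.800000
Step 2: (Eg/1.1)^1.5 = 1.800000^1.5 = 2.414953
Step 3: (Nd/1e16)^(-0.75) = (0.134)^(-0.75) = 4.515142
Step 4: Vbr = 60 * 2.414953 * 4.515142 = 654.2 V

654.2


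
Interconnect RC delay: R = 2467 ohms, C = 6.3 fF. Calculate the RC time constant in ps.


Step 1: tau = R * C
Step 2: tau = 2467 * 6.3 fF = 2467 * 6.3e-15 F
Step 3: tau = 1.55421e-11 s = 15.5421 ps

15.5421


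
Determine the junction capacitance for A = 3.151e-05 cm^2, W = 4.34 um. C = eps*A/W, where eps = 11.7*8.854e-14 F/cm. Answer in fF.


Step 1: eps_Si = 11.7 * 8.854e-14 = 1.035918e-12 F/cm
Step 2: W in cm = 4.34 * 1e-4 = 4.34e-04 cm
Step 3: C = 1.035918e-12 * 3.151e-05 / 4.34e-04 = 7.521147e-14 F
Step 4: C = 75.21 fF

75.21


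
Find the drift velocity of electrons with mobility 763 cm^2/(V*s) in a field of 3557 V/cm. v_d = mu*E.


Step 1: v_d = mu * E
Step 2: v_d = 763 * 3557 = 2713991
Step 3: v_d = 2.71e+06 cm/s

2.71e+06


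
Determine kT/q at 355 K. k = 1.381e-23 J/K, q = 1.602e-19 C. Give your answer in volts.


Step 1: kT = 1.381e-23 * 355 = 4.90255e-21 J
Step 2: Vt = kT/q = 4.90255e-21 / 1.602e-19
Step 3: Vt = 0.0306 V

0.0306


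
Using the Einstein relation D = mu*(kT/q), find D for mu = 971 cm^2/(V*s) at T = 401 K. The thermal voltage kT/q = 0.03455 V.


Step 1: D = mu * (kT/q)
Step 2: D = 971 * 0.03455
Step 3: D = 33.55 cm^2/s

33.55


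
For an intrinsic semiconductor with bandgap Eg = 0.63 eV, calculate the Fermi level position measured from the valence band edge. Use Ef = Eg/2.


Step 1: For an intrinsic semiconductor, the Fermi level sits at midgap.
Step 2: Ef = Eg / 2 = 0.63 / 2 = 0.315 eV

0.315


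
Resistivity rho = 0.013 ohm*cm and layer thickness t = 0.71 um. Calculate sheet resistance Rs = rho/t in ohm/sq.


Step 1: Convert thickness to cm: t = 0.71 um = 7.1000e-05 cm
Step 2: Rs = rho / t = 0.013 / 7.1000e-05
Step 3: Rs = 183.1 ohm/sq

183.1


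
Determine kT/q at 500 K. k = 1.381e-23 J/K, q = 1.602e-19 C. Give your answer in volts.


Step 1: kT = 1.381e-23 * 500 = 6.905e-21 J
Step 2: Vt = kT/q = 6.905e-21 / 1.602e-19
Step 3: Vt = 0.0431 V

0.0431


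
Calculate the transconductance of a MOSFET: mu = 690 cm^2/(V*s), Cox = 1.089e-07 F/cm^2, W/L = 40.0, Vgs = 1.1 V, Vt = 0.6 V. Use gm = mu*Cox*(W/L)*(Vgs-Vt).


Step 1: Vov = Vgs - Vt = 1.1 - 0.6 = 0.5 V
Step 2: gm = mu * Cox * (W/L) * Vov
Step 3: gm = 690 * 1.089e-07 * 40.0 * 0.5 = 1.50e-03 S

1.50e-03


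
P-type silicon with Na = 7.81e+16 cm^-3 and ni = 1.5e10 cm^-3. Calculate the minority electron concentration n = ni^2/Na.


Step 1: Majority hole concentration p ≈ Na = 7.81e+16 cm^-3
Step 2: n = ni^2 / Na = (1.5e10)^2 / 7.81e+16
Step 3: n = 2.88e+03 cm^-3

2.88e+03


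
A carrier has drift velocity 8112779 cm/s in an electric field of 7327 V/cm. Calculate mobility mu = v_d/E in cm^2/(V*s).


Step 1: mu = v_d / E
Step 2: mu = 8112779 / 7327
Step 3: mu = 1107.24 cm^2/(V*s)

1107.24


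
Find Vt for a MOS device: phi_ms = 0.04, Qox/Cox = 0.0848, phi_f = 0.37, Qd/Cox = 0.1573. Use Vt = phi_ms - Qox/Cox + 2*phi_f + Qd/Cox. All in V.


Step 1: Vt = phi_ms - Qox/Cox + 2*phi_f + Qd/Cox
Step 2: Vt = 0.04 - 0.0848 + 2*0.37 + 0.1573
Step 3: Vt = 0.04 - 0.0848 + 0.74 + 0.1573
Step 4: Vt = 0.8525 V

0.8525


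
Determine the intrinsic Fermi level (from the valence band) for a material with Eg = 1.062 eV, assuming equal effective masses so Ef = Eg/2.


Step 1: For an intrinsic semiconductor, the Fermi level sits at midgap.
Step 2: Ef = Eg / 2 = 1.062 / 2 = 0.531 eV

0.531


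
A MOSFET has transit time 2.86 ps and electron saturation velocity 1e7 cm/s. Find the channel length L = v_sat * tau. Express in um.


Step 1: tau in seconds = 2.86 ps * 1e-12 = 2.8600e-12 s
Step 2: L = v_sat * tau = 1e7 * 2.8600e-12 = 2.8600e-05 cm
Step 3: L in um = 2.8600e-05 * 1e4 = 0.286 um

0.286


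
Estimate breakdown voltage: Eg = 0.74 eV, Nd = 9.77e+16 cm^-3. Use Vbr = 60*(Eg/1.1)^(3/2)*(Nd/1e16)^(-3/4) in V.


Step 1: Eg/1.1 = 0.74/1.1 = 0.672727
Step 2: (Eg/1.1)^1.5 = 0.672727^1.5 = 0.551770
Step 3: (Nd/1e16)^(-0.75) = (9.77)^(-0.75) = 0.180959
Step 4: Vbr = 60 * 0.551770 * 0.180959 = 6.0 V

6.0


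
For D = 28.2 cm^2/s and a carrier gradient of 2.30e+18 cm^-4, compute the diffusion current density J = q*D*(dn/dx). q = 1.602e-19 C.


Step 1: J = q * D * (dn/dx)
Step 2: J = 1.602e-19 * 28.2 * 2.30e+18
Step 3: J = 1.04e+01 A/cm^2

1.04e+01


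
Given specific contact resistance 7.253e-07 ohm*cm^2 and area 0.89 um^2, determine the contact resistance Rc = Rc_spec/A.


Step 1: Convert area to cm^2: 0.89 um^2 = 8.9000e-09 cm^2
Step 2: Rc = Rc_spec / A = 7.253e-07 / 8.9000e-09
Step 3: Rc = 8.15e+01 ohms

8.15e+01


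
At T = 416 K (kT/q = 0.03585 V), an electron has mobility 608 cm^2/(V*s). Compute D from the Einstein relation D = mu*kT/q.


Step 1: D = mu * (kT/q)
Step 2: D = 608 * 0.03585
Step 3: D = 21.8 cm^2/s

21.8


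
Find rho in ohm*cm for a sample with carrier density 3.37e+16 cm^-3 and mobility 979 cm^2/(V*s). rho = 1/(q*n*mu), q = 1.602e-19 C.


Step 1: sigma = q * n * mu = 1.602e-19 * 3.37e+16 * 979 = 5.28537e+00 S/cm
Step 2: rho = 1 / sigma = 1 / 5.28537e+00 = 0.1892 ohm*cm

0.1892


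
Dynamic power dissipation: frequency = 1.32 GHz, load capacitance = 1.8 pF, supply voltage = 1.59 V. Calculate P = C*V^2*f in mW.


Step 1: V^2 = 1.59^2 = 2.5281 V^2
Step 2: P = C*V^2*f = 1.8e-12 F * 2.5281 * 1.32e9 Hz
Step 3: P = 6.0067656e-03 W
Step 4: P = 6.007 mW

6.007


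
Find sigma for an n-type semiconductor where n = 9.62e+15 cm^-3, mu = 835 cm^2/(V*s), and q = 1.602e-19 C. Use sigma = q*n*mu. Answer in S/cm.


Step 1: sigma = q * n * mu
Step 2: sigma = 1.602e-19 * 9.62e+15 * 835
Step 3: sigma = 1.287e+00 S/cm

1.287e+00


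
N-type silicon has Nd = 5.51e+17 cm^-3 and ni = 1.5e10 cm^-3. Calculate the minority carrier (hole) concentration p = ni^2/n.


Step 1: Since Nd >> ni, n ≈ Nd = 5.51e+17 cm^-3
Step 2: p = ni^2 / n = (1.5e10)^2 / 5.51e+17
Step 3: p = 2.25e20 / 5.51e+17 = 4.08e+02 cm^-3

4.08e+02


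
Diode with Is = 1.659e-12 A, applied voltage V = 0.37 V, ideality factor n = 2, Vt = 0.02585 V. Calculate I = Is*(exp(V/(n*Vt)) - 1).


Step 1: V/(n*Vt) = 0.37/(2*0.02585) = 7.1567
Step 2: exp(7.1567) = 1.2827e+03
Step 3: I = 1.659e-12 * (1.2827e+03 - 1) = 2.13e-09 A

2.13e-09


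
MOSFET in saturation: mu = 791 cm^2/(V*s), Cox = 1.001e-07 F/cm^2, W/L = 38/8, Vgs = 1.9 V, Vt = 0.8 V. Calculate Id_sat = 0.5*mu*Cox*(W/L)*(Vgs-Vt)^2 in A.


Step 1: Overdrive voltage Vov = Vgs - Vt = 1.9 - 0.8 = 1.1 V
Step 2: W/L = 38/8 = 4.75
Step 3: Id = 0.5 * 791 * 1.001e-07 * 4.75 * 1.1^2
Step 4: Id = 2.28e-04 A

2.28e-04


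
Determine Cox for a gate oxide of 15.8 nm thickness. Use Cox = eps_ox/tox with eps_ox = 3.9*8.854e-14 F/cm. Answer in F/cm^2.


Step 1: eps_ox = 3.9 * 8.854e-14 = 3.45306e-13 F/cm
Step 2: tox in cm = 15.8 nm * 1e-7 = 1.5800e-06 cm
Step 3: Cox = 3.45306e-13 / 1.5800e-06 = 2.19e-07 F/cm^2

2.19e-07


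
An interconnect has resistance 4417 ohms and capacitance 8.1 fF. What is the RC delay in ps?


Step 1: tau = R * C
Step 2: tau = 4417 * 8.1 fF = 4417 * 8.1e-15 F
Step 3: tau = 3.57777e-11 s = 35.7777 ps

35.7777


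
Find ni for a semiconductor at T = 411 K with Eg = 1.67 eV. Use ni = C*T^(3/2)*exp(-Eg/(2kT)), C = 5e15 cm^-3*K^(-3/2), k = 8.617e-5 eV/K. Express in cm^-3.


Step 1: Compute kT = 8.617e-5 * 411 = 0.03541587 eV
Step 2: Exponent = -Eg/(2kT) = -1.67/(2*0.03541587) = -23.57700
Step 3: T^(3/2) = 411^1.5 = 8332.26
Step 4: ni = 5e15 * 8332.26 * exp(-23.57700) = 2.40e+09 cm^-3

2.40e+09


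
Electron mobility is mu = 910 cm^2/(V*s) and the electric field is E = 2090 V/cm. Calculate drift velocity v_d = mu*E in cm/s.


Step 1: v_d = mu * E
Step 2: v_d = 910 * 2090 = 1901900
Step 3: v_d = 1.90e+06 cm/s

1.90e+06


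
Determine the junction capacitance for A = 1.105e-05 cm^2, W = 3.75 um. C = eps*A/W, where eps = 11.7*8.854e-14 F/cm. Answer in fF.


Step 1: eps_Si = 11.7 * 8.854e-14 = 1.035918e-12 F/cm
Step 2: W in cm = 3.75 * 1e-4 = 3.75e-04 cm
Step 3: C = 1.035918e-12 * 1.105e-05 / 3.75e-04 = 3.052505e-14 F
Step 4: C = 30.53 fF

30.53


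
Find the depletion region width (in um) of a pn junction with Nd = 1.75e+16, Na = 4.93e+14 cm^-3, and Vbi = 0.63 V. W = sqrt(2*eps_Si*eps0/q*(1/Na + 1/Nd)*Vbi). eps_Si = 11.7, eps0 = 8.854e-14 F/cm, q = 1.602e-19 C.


Step 1: 1/Na + 1/Nd = 1/4.93e+14 + 1/1.75e+16 = 2.08554e-15
Step 2: 2*eps*eps0/q = 2*11.7*8.854e-14/1.602e-19 = 1.293281e+07
Step 3: W^2 = 1.293281e+07 * 2.08554e-15 * 0.63 = 1.69923e-08
Step 4: W = sqrt(1.69923e-08) = 1.304e-04 cm = 1.304 um

1.304


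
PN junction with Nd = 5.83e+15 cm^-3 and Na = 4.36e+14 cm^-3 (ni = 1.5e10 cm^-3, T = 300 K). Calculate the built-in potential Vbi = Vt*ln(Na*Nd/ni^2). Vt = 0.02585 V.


Step 1: Compute Na*Nd/ni^2 = 4.36e+14 * 5.83e+15 / (1.5e10)^2 = 1.1297e+10
Step 2: ln(1.1297e+10) = 23.1478
Step 3: Vbi = 0.02585 * 23.1478 = 0.598 V

0.598


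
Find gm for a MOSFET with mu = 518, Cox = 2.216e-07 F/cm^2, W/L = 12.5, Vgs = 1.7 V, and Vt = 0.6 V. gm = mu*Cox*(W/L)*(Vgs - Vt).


Step 1: Vov = Vgs - Vt = 1.7 - 0.6 = 1.1 V
Step 2: gm = mu * Cox * (W/L) * Vov
Step 3: gm = 518 * 2.216e-07 * 12.5 * 1.1 = 1.58e-03 S

1.58e-03


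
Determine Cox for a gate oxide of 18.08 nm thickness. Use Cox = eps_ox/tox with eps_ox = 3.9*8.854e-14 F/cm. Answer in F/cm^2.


Step 1: eps_ox = 3.9 * 8.854e-14 = 3.45306e-13 F/cm
Step 2: tox in cm = 18.08 nm * 1e-7 = 1.8080e-06 cm
Step 3: Cox = 3.45306e-13 / 1.8080e-06 = 1.91e-07 F/cm^2

1.91e-07


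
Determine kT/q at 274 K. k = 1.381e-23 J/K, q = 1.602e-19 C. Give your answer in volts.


Step 1: kT = 1.381e-23 * 274 = 3.78394e-21 J
Step 2: Vt = kT/q = 3.78394e-21 / 1.602e-19
Step 3: Vt = 0.02362 V

0.02362


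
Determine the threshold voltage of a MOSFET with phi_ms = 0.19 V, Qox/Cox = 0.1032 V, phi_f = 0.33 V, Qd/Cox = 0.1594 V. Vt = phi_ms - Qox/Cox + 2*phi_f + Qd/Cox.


Step 1: Vt = phi_ms - Qox/Cox + 2*phi_f + Qd/Cox
Step 2: Vt = 0.19 - 0.1032 + 2*0.33 + 0.1594
Step 3: Vt = 0.19 - 0.1032 + 0.66 + 0.1594
Step 4: Vt = 0.9062 V

0.9062


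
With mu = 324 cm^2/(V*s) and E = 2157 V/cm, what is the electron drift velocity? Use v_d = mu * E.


Step 1: v_d = mu * E
Step 2: v_d = 324 * 2157 = 698868
Step 3: v_d = 6.99e+05 cm/s

6.99e+05


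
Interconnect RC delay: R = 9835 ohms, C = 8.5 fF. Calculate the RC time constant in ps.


Step 1: tau = R * C
Step 2: tau = 9835 * 8.5 fF = 9835 * 8.5e-15 F
Step 3: tau = 8.35975e-11 s = 83.5975 ps

83.5975


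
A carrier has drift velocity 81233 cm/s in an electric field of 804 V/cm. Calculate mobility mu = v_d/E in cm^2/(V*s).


Step 1: mu = v_d / E
Step 2: mu = 81233 / 804
Step 3: mu = 101.04 cm^2/(V*s)

101.04


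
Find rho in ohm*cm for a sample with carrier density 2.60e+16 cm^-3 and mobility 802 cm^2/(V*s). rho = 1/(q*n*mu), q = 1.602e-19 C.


Step 1: sigma = q * n * mu = 1.602e-19 * 2.60e+16 * 802 = 3.34049e+00 S/cm
Step 2: rho = 1 / sigma = 1 / 3.34049e+00 = 0.2994 ohm*cm

0.2994


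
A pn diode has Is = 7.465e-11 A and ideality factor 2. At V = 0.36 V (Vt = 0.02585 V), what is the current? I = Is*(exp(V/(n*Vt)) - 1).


Step 1: V/(n*Vt) = 0.36/(2*0.02585) = 6.9632
Step 2: exp(6.9632) = 1.0570e+03
Step 3: I = 7.465e-11 * (1.0570e+03 - 1) = 7.88e-08 A

7.88e-08


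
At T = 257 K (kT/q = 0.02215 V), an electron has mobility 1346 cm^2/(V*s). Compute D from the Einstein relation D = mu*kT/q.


Step 1: D = mu * (kT/q)
Step 2: D = 1346 * 0.02215
Step 3: D = 29.81 cm^2/s

29.81


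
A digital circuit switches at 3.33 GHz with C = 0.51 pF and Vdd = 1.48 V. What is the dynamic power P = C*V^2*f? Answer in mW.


Step 1: V^2 = 1.48^2 = 2.1904 V^2
Step 2: P = C*V^2*f = 0.51e-12 F * 2.1904 * 3.33e9 Hz
Step 3: P = 3.71995632e-03 W
Step 4: P = 3.72 mW

3.72


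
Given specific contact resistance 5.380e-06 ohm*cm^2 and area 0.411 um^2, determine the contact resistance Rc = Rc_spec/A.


Step 1: Convert area to cm^2: 0.411 um^2 = 4.1100e-09 cm^2
Step 2: Rc = Rc_spec / A = 5.380e-06 / 4.1100e-09
Step 3: Rc = 1.31e+03 ohms

1.31e+03


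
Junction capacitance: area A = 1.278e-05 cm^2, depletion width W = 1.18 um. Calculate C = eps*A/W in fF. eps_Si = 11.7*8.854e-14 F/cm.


Step 1: eps_Si = 11.7 * 8.854e-14 = 1.035918e-12 F/cm
Step 2: W in cm = 1.18 * 1e-4 = 1.18e-04 cm
Step 3: C = 1.035918e-12 * 1.278e-05 / 1.18e-04 = 1.121952e-13 F
Step 4: C = 112.2 fF

112.2


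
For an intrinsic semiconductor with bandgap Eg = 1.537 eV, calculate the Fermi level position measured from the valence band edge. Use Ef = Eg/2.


Step 1: For an intrinsic semiconductor, the Fermi level sits at midgap.
Step 2: Ef = Eg / 2 = 1.537 / 2 = 0.7685 eV

0.7685


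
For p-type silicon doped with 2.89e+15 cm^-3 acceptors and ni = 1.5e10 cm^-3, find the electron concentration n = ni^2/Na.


Step 1: Majority hole concentration p ≈ Na = 2.89e+15 cm^-3
Step 2: n = ni^2 / Na = (1.5e10)^2 / 2.89e+15
Step 3: n = 7.79e+04 cm^-3

7.79e+04


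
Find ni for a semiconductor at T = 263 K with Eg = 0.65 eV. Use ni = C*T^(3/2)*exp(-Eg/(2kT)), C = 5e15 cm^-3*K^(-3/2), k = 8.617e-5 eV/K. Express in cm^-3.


Step 1: Compute kT = 8.617e-5 * 263 = 0.02266271 eV
Step 2: Exponent = -Eg/(2kT) = -0.65/(2*0.02266271) = -14.34074
Step 3: T^(3/2) = 263^1.5 = 4265.14
Step 4: ni = 5e15 * 4265.14 * exp(-14.34074) = 1.26e+13 cm^-3

1.26e+13


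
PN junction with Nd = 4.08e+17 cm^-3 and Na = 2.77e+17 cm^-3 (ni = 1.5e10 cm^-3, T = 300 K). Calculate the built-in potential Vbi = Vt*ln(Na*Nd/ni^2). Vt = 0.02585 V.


Step 1: Compute Na*Nd/ni^2 = 2.77e+17 * 4.08e+17 / (1.5e10)^2 = 5.0229e+14
Step 2: ln(5.0229e+14) = 33.8502
Step 3: Vbi = 0.02585 * 33.8502 = 0.875 V

0.875


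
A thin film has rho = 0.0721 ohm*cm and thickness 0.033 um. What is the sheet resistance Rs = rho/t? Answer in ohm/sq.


Step 1: Convert thickness to cm: t = 0.033 um = 3.3000e-06 cm
Step 2: Rs = rho / t = 0.0721 / 3.3000e-06
Step 3: Rs = 21848.5 ohm/sq

21848.5


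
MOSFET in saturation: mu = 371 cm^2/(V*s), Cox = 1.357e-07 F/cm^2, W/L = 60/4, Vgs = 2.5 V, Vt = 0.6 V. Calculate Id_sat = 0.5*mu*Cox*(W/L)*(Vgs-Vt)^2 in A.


Step 1: Overdrive voltage Vov = Vgs - Vt = 2.5 - 0.6 = 1.9 V
Step 2: W/L = 60/4 = 15
Step 3: Id = 0.5 * 371 * 1.357e-07 * 15 * 1.9^2
Step 4: Id = 1.36e-03 A

1.36e-03


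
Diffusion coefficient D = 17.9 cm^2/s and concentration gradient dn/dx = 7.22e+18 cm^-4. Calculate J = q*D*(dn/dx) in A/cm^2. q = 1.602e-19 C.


Step 1: J = q * D * (dn/dx)
Step 2: J = 1.602e-19 * 17.9 * 7.22e+18
Step 3: J = 2.07e+01 A/cm^2

2.07e+01


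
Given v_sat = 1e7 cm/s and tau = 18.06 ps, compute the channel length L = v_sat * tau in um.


Step 1: tau in seconds = 18.06 ps * 1e-12 = 1.8060e-11 s
Step 2: L = v_sat * tau = 1e7 * 1.8060e-11 = 1.8060e-04 cm
Step 3: L in um = 1.8060e-04 * 1e4 = 1.806 um

1.806


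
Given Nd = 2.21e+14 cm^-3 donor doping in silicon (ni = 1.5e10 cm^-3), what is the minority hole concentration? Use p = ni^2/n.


Step 1: Since Nd >> ni, n ≈ Nd = 2.21e+14 cm^-3
Step 2: p = ni^2 / n = (1.5e10)^2 / 2.21e+14
Step 3: p = 2.25e20 / 2.21e+14 = 1.02e+06 cm^-3

1.02e+06


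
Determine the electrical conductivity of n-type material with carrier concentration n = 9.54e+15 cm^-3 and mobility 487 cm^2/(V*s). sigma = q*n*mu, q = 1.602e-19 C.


Step 1: sigma = q * n * mu
Step 2: sigma = 1.602e-19 * 9.54e+15 * 487
Step 3: sigma = 7.443e-01 S/cm

7.443e-01


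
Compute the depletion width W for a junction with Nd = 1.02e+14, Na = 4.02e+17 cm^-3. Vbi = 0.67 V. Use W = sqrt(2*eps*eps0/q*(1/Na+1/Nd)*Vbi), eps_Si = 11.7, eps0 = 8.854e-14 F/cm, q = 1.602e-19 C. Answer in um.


Step 1: 1/Na + 1/Nd = 1/4.02e+17 + 1/1.02e+14 = 9.80641e-15
Step 2: 2*eps*eps0/q = 2*11.7*8.854e-14/1.602e-19 = 1.293281e+07
Step 3: W^2 = 1.293281e+07 * 9.80641e-15 * 0.67 = 8.49724e-08
Step 4: W = sqrt(8.49724e-08) = 2.915e-04 cm = 2.915 um

2.915


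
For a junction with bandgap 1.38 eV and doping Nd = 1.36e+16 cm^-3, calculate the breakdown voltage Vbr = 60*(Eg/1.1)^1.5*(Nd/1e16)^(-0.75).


Step 1: Eg/1.1 = 1.38/1.1 = 1.254545
Step 2: (Eg/1.1)^1.5 = 1.254545^1.5 = 1.405172
Step 3: (Nd/1e16)^(-0.75) = (1.36)^(-0.75) = 0.794046
Step 4: Vbr = 60 * 1.405172 * 0.794046 = 66.9 V

66.9


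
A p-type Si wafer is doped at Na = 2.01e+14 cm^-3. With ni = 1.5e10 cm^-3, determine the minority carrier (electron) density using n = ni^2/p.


Step 1: Majority hole concentration p ≈ Na = 2.01e+14 cm^-3
Step 2: n = ni^2 / Na = (1.5e10)^2 / 2.01e+14
Step 3: n = 1.12e+06 cm^-3

1.12e+06


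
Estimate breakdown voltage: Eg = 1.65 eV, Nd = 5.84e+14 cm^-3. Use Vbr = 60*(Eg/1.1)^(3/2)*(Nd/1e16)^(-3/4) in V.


Step 1: Eg/1.1 = 1.65/1.1 = 1.500000
Step 2: (Eg/1.1)^1.5 = 1.500000^1.5 = 1.837117
Step 3: (Nd/1e16)^(-0.75) = (0.0584)^(-0.75) = 8.417640
Step 4: Vbr = 60 * 1.837117 * 8.417640 = 927.9 V

927.9


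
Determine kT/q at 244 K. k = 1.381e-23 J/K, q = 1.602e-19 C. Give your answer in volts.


Step 1: kT = 1.381e-23 * 244 = 3.36964e-21 J
Step 2: Vt = kT/q = 3.36964e-21 / 1.602e-19
Step 3: Vt = 0.02103 V

0.02103


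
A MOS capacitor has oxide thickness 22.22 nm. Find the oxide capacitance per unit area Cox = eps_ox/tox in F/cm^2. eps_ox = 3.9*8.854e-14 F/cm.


Step 1: eps_ox = 3.9 * 8.854e-14 = 3.45306e-13 F/cm
Step 2: tox in cm = 22.22 nm * 1e-7 = 2.2220e-06 cm
Step 3: Cox = 3.45306e-13 / 2.2220e-06 = 1.55e-07 F/cm^2

1.55e-07


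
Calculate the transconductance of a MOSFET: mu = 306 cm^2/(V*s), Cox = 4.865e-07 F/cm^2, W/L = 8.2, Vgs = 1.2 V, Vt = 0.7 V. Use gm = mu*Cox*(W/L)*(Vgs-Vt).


Step 1: Vov = Vgs - Vt = 1.2 - 0.7 = 0.5 V
Step 2: gm = mu * Cox * (W/L) * Vov
Step 3: gm = 306 * 4.865e-07 * 8.2 * 0.5 = 6.10e-04 S

6.10e-04


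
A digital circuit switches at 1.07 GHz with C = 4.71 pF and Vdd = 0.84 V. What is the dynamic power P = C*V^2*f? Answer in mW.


Step 1: V^2 = 0.84^2 = 0.7056 V^2
Step 2: P = C*V^2*f = 4.71e-12 F * 0.7056 * 1.07e9 Hz
Step 3: P = 3.55601232e-03 W
Step 4: P = 3.556 mW

3.556


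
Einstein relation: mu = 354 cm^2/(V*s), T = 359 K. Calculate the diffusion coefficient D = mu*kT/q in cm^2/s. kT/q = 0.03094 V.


Step 1: D = mu * (kT/q)
Step 2: D = 354 * 0.03094
Step 3: D = 10.95 cm^2/s

10.95


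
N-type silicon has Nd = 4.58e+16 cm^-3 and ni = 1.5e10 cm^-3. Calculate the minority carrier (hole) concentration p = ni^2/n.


Step 1: Since Nd >> ni, n ≈ Nd = 4.58e+16 cm^-3
Step 2: p = ni^2 / n = (1.5e10)^2 / 4.58e+16
Step 3: p = 2.25e20 / 4.58e+16 = 4.91e+03 cm^-3

4.91e+03


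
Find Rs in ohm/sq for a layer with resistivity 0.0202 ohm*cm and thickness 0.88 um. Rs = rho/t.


Step 1: Convert thickness to cm: t = 0.88 um = 8.8000e-05 cm
Step 2: Rs = rho / t = 0.0202 / 8.8000e-05
Step 3: Rs = 229.5 ohm/sq

229.5


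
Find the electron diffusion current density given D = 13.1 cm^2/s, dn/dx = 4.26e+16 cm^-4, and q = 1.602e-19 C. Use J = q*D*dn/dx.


Step 1: J = q * D * (dn/dx)
Step 2: J = 1.602e-19 * 13.1 * 4.26e+16
Step 3: J = 8.94e-02 A/cm^2

8.94e-02


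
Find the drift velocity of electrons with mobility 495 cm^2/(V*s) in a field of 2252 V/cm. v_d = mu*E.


Step 1: v_d = mu * E
Step 2: v_d = 495 * 2252 = 1114740
Step 3: v_d = 1.11e+06 cm/s

1.11e+06


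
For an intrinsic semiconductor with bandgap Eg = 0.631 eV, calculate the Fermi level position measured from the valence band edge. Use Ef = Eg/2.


Step 1: For an intrinsic semiconductor, the Fermi level sits at midgap.
Step 2: Ef = Eg / 2 = 0.631 / 2 = 0.3155 eV

0.3155


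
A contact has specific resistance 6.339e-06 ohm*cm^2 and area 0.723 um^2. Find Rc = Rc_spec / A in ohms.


Step 1: Convert area to cm^2: 0.723 um^2 = 7.2300e-09 cm^2
Step 2: Rc = Rc_spec / A = 6.339e-06 / 7.2300e-09
Step 3: Rc = 8.77e+02 ohms

8.77e+02


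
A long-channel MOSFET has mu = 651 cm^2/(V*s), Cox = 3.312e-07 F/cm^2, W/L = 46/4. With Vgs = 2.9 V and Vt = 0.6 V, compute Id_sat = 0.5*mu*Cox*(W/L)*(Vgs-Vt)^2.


Step 1: Overdrive voltage Vov = Vgs - Vt = 2.9 - 0.6 = 2.3 V
Step 2: W/L = 46/4 = 11.5
Step 3: Id = 0.5 * 651 * 3.312e-07 * 11.5 * 2.3^2
Step 4: Id = 6.56e-03 A

6.56e-03


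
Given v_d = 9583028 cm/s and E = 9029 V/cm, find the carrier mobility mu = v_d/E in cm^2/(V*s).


Step 1: mu = v_d / E
Step 2: mu = 9583028 / 9029
Step 3: mu = 1061.36 cm^2/(V*s)

1061.36


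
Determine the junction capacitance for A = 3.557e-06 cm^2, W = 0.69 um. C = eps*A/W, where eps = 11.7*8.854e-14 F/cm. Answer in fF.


Step 1: eps_Si = 11.7 * 8.854e-14 = 1.035918e-12 F/cm
Step 2: W in cm = 0.69 * 1e-4 = 6.90e-05 cm
Step 3: C = 1.035918e-12 * 3.557e-06 / 6.90e-05 = 5.340232e-14 F
Step 4: C = 53.4 fF

53.4


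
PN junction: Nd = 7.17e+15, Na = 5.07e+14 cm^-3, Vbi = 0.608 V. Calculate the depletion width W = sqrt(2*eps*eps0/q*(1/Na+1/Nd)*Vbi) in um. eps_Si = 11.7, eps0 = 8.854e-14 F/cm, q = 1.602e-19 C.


Step 1: 1/Na + 1/Nd = 1/5.07e+14 + 1/7.17e+15 = 2.11186e-15
Step 2: 2*eps*eps0/q = 2*11.7*8.854e-14/1.602e-19 = 1.293281e+07
Step 3: W^2 = 1.293281e+07 * 2.11186e-15 * 0.608 = 1.66059e-08
Step 4: W = sqrt(1.66059e-08) = 1.289e-04 cm = 1.289 um

1.289


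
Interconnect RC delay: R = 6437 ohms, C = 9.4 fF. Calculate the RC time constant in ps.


Step 1: tau = R * C
Step 2: tau = 6437 * 9.4 fF = 6437 * 9.4e-15 F
Step 3: tau = 6.05078e-11 s = 60.5078 ps

60.5078


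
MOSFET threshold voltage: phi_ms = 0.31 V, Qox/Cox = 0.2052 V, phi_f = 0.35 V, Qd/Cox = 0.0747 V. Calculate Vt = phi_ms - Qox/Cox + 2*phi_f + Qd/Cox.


Step 1: Vt = phi_ms - Qox/Cox + 2*phi_f + Qd/Cox
Step 2: Vt = 0.31 - 0.2052 + 2*0.35 + 0.0747
Step 3: Vt = 0.31 - 0.2052 + 0.7 + 0.0747
Step 4: Vt = 0.8795 V

0.8795


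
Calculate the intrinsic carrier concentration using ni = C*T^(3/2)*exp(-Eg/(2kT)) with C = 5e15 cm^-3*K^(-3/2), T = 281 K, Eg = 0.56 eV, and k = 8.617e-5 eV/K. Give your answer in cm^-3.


Step 1: Compute kT = 8.617e-5 * 281 = 0.02421377 eV
Step 2: Exponent = -Eg/(2kT) = -0.56/(2*0.02421377) = -11.56367
Step 3: T^(3/2) = 281^1.5 = 4710.42
Step 4: ni = 5e15 * 4710.42 * exp(-11.56367) = 2.24e+14 cm^-3

2.24e+14


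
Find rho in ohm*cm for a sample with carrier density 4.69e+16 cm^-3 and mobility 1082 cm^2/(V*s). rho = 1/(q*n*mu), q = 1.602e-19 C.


Step 1: sigma = q * n * mu = 1.602e-19 * 4.69e+16 * 1082 = 8.12948e+00 S/cm
Step 2: rho = 1 / sigma = 1 / 8.12948e+00 = 0.123 ohm*cm

0.123


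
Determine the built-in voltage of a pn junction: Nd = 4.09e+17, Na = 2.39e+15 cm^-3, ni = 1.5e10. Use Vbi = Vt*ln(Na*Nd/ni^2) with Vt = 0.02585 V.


Step 1: Compute Na*Nd/ni^2 = 2.39e+15 * 4.09e+17 / (1.5e10)^2 = 4.3445e+12
Step 2: ln(4.3445e+12) = 29.0999
Step 3: Vbi = 0.02585 * 29.0999 = 0.752 V

0.752


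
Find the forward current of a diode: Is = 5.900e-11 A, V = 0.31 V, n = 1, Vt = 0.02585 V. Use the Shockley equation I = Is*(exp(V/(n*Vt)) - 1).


Step 1: V/(n*Vt) = 0.31/(1*0.02585) = 11.9923
Step 2: exp(11.9923) = 1.6151e+05
Step 3: I = 5.900e-11 * (1.6151e+05 - 1) = 9.53e-06 A

9.53e-06


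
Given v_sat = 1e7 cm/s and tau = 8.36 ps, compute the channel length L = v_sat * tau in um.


Step 1: tau in seconds = 8.36 ps * 1e-12 = 8.3600e-12 s
Step 2: L = v_sat * tau = 1e7 * 8.3600e-12 = 8.3600e-05 cm
Step 3: L in um = 8.3600e-05 * 1e4 = 0.836 um

0.836


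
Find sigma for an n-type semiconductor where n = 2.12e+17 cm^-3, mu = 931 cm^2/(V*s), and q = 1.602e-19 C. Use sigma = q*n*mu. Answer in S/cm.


Step 1: sigma = q * n * mu
Step 2: sigma = 1.602e-19 * 2.12e+17 * 931
Step 3: sigma = 3.162e+01 S/cm

3.162e+01


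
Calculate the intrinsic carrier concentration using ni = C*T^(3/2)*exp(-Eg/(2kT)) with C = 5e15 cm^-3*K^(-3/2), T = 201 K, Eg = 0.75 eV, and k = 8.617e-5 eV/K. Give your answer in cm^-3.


Step 1: Compute kT = 8.617e-5 * 201 = 0.01732017 eV
Step 2: Exponent = -Eg/(2kT) = -0.75/(2*0.01732017) = -21.65106
Step 3: T^(3/2) = 201^1.5 = 2849.67
Step 4: ni = 5e15 * 2849.67 * exp(-21.65106) = 5.63e+09 cm^-3

5.63e+09


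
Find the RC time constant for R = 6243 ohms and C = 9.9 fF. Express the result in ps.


Step 1: tau = R * C
Step 2: tau = 6243 * 9.9 fF = 6243 * 9.9e-15 F
Step 3: tau = 6.18057e-11 s = 61.8057 ps

61.8057


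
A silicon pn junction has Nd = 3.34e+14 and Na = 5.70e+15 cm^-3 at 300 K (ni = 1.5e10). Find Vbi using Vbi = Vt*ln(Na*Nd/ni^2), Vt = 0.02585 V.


Step 1: Compute Na*Nd/ni^2 = 5.70e+15 * 3.34e+14 / (1.5e10)^2 = 8.4613e+09
Step 2: ln(8.4613e+09) = 22.8588
Step 3: Vbi = 0.02585 * 22.8588 = 0.591 V

0.591


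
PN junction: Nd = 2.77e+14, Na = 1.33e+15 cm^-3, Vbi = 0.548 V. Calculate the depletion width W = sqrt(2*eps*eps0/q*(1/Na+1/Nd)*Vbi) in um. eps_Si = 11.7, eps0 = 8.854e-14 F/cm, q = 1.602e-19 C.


Step 1: 1/Na + 1/Nd = 1/1.33e+15 + 1/2.77e+14 = 4.36199e-15
Step 2: 2*eps*eps0/q = 2*11.7*8.854e-14/1.602e-19 = 1.293281e+07
Step 3: W^2 = 1.293281e+07 * 4.36199e-15 * 0.548 = 3.09142e-08
Step 4: W = sqrt(3.09142e-08) = 1.758e-04 cm = 1.758 um

1.758


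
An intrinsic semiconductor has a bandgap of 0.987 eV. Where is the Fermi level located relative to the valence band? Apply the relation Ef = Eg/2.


Step 1: For an intrinsic semiconductor, the Fermi level sits at midgap.
Step 2: Ef = Eg / 2 = 0.987 / 2 = 0.4935 eV

0.4935


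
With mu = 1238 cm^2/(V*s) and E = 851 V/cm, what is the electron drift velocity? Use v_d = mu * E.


Step 1: v_d = mu * E
Step 2: v_d = 1238 * 851 = 1053538
Step 3: v_d = 1.05e+06 cm/s

1.05e+06


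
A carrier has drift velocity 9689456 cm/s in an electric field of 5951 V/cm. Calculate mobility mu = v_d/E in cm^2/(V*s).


Step 1: mu = v_d / E
Step 2: mu = 9689456 / 5951
Step 3: mu = 1628.21 cm^2/(V*s)

1628.21


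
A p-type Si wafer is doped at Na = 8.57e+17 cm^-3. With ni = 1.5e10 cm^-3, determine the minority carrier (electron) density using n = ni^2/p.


Step 1: Majority hole concentration p ≈ Na = 8.57e+17 cm^-3
Step 2: n = ni^2 / Na = (1.5e10)^2 / 8.57e+17
Step 3: n = 2.63e+02 cm^-3

2.63e+02


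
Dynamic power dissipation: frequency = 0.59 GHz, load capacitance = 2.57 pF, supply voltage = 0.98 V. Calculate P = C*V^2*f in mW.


Step 1: V^2 = 0.98^2 = 0.9604 V^2
Step 2: P = C*V^2*f = 2.57e-12 F * 0.9604 * 0.59e9 Hz
Step 3: P = 1.45625452e-03 W
Step 4: P = 1.456 mW

1.456


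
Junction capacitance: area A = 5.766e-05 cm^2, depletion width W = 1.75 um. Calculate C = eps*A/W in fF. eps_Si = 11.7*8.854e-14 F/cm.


Step 1: eps_Si = 11.7 * 8.854e-14 = 1.035918e-12 F/cm
Step 2: W in cm = 1.75 * 1e-4 = 1.75e-04 cm
Step 3: C = 1.035918e-12 * 5.766e-05 / 1.75e-04 = 3.413202e-13 F
Step 4: C = 341.32 fF

341.32


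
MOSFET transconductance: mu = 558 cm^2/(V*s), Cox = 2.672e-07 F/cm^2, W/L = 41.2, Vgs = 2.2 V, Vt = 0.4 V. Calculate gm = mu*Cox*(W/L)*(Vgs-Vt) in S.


Step 1: Vov = Vgs - Vt = 2.2 - 0.4 = 1.8 V
Step 2: gm = mu * Cox * (W/L) * Vov
Step 3: gm = 558 * 2.672e-07 * 41.2 * 1.8 = 1.11e-02 S

1.11e-02


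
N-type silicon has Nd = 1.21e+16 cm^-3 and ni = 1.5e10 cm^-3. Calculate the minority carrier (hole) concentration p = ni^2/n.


Step 1: Since Nd >> ni, n ≈ Nd = 1.21e+16 cm^-3
Step 2: p = ni^2 / n = (1.5e10)^2 / 1.21e+16
Step 3: p = 2.25e20 / 1.21e+16 = 1.86e+04 cm^-3

1.86e+04


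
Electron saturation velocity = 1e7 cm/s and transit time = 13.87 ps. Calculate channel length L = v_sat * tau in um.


Step 1: tau in seconds = 13.87 ps * 1e-12 = 1.3870e-11 s
Step 2: L = v_sat * tau = 1e7 * 1.3870e-11 = 1.3870e-04 cm
Step 3: L in um = 1.3870e-04 * 1e4 = 1.387 um

1.387


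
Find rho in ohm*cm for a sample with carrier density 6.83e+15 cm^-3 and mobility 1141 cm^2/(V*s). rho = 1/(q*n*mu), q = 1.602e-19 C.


Step 1: sigma = q * n * mu = 1.602e-19 * 6.83e+15 * 1141 = 1.24844e+00 S/cm
Step 2: rho = 1 / sigma = 1 / 1.24844e+00 = 0.801 ohm*cm

0.801


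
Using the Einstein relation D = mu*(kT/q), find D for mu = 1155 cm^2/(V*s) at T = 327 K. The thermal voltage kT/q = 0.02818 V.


Step 1: D = mu * (kT/q)
Step 2: D = 1155 * 0.02818
Step 3: D = 32.55 cm^2/s

32.55


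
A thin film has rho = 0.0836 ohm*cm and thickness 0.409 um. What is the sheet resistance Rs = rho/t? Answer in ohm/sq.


Step 1: Convert thickness to cm: t = 0.409 um = 4.0900e-05 cm
Step 2: Rs = rho / t = 0.0836 / 4.0900e-05
Step 3: Rs = 2044.0 ohm/sq

2044.0


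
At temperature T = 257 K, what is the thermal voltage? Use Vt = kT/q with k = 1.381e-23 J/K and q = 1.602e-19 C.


Step 1: kT = 1.381e-23 * 257 = 3.54917e-21 J
Step 2: Vt = kT/q = 3.54917e-21 / 1.602e-19
Step 3: Vt = 0.02215 V

0.02215


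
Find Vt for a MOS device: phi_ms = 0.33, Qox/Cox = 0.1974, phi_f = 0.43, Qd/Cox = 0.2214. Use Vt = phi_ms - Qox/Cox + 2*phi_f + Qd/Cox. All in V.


Step 1: Vt = phi_ms - Qox/Cox + 2*phi_f + Qd/Cox
Step 2: Vt = 0.33 - 0.1974 + 2*0.43 + 0.2214
Step 3: Vt = 0.33 - 0.1974 + 0.86 + 0.2214
Step 4: Vt = 1.214 V

1.214


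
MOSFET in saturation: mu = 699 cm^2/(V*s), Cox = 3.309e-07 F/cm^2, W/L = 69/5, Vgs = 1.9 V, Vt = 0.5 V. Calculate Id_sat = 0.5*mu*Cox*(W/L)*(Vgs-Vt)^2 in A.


Step 1: Overdrive voltage Vov = Vgs - Vt = 1.9 - 0.5 = 1.4 V
Step 2: W/L = 69/5 = 13.8
Step 3: Id = 0.5 * 699 * 3.309e-07 * 13.8 * 1.4^2
Step 4: Id = 3.13e-03 A

3.13e-03


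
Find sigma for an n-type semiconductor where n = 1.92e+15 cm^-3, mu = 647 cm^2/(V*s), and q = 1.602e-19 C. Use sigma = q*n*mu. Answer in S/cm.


Step 1: sigma = q * n * mu
Step 2: sigma = 1.602e-19 * 1.92e+15 * 647
Step 3: sigma = 1.990e-01 S/cm

1.990e-01


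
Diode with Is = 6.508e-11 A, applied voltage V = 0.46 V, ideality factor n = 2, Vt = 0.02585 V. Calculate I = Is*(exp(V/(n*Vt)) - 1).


Step 1: V/(n*Vt) = 0.46/(2*0.02585) = 8.8975
Step 2: exp(8.8975) = 7.3137e+03
Step 3: I = 6.508e-11 * (7.3137e+03 - 1) = 4.76e-07 A

4.76e-07


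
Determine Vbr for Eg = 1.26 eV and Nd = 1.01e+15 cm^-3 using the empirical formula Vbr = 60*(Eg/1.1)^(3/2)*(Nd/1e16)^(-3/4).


Step 1: Eg/1.1 = 1.26/1.1 = 1.145455
Step 2: (Eg/1.1)^1.5 = 1.145455^1.5 = 1.225934
Step 3: (Nd/1e16)^(-0.75) = (0.101)^(-0.75) = 5.581603
Step 4: Vbr = 60 * 1.225934 * 5.581603 = 410.6 V

410.6


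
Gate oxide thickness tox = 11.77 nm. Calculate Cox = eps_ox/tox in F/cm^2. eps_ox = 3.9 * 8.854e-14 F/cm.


Step 1: eps_ox = 3.9 * 8.854e-14 = 3.45306e-13 F/cm
Step 2: tox in cm = 11.77 nm * 1e-7 = 1.1770e-06 cm
Step 3: Cox = 3.45306e-13 / 1.1770e-06 = 2.93e-07 F/cm^2

2.93e-07


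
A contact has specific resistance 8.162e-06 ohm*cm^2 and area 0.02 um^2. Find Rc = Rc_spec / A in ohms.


Step 1: Convert area to cm^2: 0.02 um^2 = 2.0000e-10 cm^2
Step 2: Rc = Rc_spec / A = 8.162e-06 / 2.0000e-10
Step 3: Rc = 4.08e+04 ohms

4.08e+04


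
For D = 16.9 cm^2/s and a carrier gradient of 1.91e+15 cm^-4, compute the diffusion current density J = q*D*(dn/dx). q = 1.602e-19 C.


Step 1: J = q * D * (dn/dx)
Step 2: J = 1.602e-19 * 16.9 * 1.91e+15
Step 3: J = 5.17e-03 A/cm^2

5.17e-03


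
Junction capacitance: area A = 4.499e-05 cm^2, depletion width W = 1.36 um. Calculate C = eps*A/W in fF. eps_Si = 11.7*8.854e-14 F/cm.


Step 1: eps_Si = 11.7 * 8.854e-14 = 1.035918e-12 F/cm
Step 2: W in cm = 1.36 * 1e-4 = 1.36e-04 cm
Step 3: C = 1.035918e-12 * 4.499e-05 / 1.36e-04 = 3.426908e-13 F
Step 4: C = 342.69 fF

342.69


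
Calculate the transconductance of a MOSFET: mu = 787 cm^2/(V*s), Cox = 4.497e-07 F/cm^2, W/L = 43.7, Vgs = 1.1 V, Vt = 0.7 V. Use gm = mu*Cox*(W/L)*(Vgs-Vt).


Step 1: Vov = Vgs - Vt = 1.1 - 0.7 = 0.4 V
Step 2: gm = mu * Cox * (W/L) * Vov
Step 3: gm = 787 * 4.497e-07 * 43.7 * 0.4 = 6.19e-03 S

6.19e-03


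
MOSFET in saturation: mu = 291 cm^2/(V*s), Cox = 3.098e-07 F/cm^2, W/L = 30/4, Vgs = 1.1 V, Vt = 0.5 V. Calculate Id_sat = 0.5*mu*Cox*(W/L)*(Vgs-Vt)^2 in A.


Step 1: Overdrive voltage Vov = Vgs - Vt = 1.1 - 0.5 = 0.6 V
Step 2: W/L = 30/4 = 7.5
Step 3: Id = 0.5 * 291 * 3.098e-07 * 7.5 * 0.6^2
Step 4: Id = 1.22e-04 A

1.22e-04


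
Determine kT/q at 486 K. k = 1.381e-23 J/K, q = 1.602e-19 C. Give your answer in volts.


Step 1: kT = 1.381e-23 * 486 = 6.71166e-21 J
Step 2: Vt = kT/q = 6.71166e-21 / 1.602e-19
Step 3: Vt = 0.0419 V

0.0419


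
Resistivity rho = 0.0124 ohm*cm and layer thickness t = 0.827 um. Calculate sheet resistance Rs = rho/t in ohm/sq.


Step 1: Convert thickness to cm: t = 0.827 um = 8.2700e-05 cm
Step 2: Rs = rho / t = 0.0124 / 8.2700e-05
Step 3: Rs = 149.9 ohm/sq

149.9


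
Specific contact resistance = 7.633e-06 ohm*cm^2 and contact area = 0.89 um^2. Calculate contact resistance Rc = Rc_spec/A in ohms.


Step 1: Convert area to cm^2: 0.89 um^2 = 8.9000e-09 cm^2
Step 2: Rc = Rc_spec / A = 7.633e-06 / 8.9000e-09
Step 3: Rc = 8.58e+02 ohms

8.58e+02


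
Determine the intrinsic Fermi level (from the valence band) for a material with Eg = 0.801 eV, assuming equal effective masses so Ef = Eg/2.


Step 1: For an intrinsic semiconductor, the Fermi level sits at midgap.
Step 2: Ef = Eg / 2 = 0.801 / 2 = 0.4005 eV

0.4005


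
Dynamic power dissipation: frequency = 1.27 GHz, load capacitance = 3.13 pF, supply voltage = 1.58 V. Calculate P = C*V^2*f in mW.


Step 1: V^2 = 1.58^2 = 2.4964 V^2
Step 2: P = C*V^2*f = 3.13e-12 F * 2.4964 * 1.27e9 Hz
Step 3: P = 9.92343964e-03 W
Step 4: P = 9.923 mW

9.923


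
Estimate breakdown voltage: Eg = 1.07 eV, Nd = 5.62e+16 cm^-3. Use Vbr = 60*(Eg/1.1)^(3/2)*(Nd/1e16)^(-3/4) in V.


Step 1: Eg/1.1 = 1.07/1.1 = 0.972727
Step 2: (Eg/1.1)^1.5 = 0.972727^1.5 = 0.959371
Step 3: (Nd/1e16)^(-0.75) = (5.62)^(-0.75) = 0.273967
Step 4: Vbr = 60 * 0.959371 * 0.273967 = 15.8 V

15.8
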